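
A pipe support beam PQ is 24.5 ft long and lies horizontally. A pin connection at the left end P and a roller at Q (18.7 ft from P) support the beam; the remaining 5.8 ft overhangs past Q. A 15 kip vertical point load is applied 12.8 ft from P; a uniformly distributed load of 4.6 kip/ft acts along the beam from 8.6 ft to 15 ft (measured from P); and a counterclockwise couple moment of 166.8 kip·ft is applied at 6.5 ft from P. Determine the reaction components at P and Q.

P_x = 0, P_y = 24.52 kip, Q_y = 19.92 kip

Resultant of the distributed load: 4.6 × 6.4 = 29.44 kip at 11.8 ft from P.
Moments about P: Q_y·18.7 − 15·12.8 − (4.6·6.4)·11.8 + 166.8 = 0 → Q_y = 372.592/18.7 = 19.9247 ≈ 19.92 kip.
ΣF_y = 0: P_y + 19.9247 − 15 − 4.6·6.4 = 0 → P_y = 24.52 kip.
ΣF_x = 0: no horizontal applied forces, so P_x = 0.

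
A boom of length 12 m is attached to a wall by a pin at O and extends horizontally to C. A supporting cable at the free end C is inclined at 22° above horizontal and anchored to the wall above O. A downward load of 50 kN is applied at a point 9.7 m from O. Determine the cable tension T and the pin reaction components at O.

T = 107.9 kN, O_x = 100.0 kN, O_y = 9.583 kN

ΣM about O: T·sin22°·12 − 50·9.7 = 0 → T = 485/(12·0.374607) = 107.891 ≈ 107.9 kN.
ΣF_x = 0: O_x − T·cos22° = 0 → O_x = 107.891 × 0.927184 = 100.0 kN.
ΣF_y = 0: O_y + T·sin22° − 50 = 0 → O_y = 50 − 107.891 × 0.374607 = 9.583 kN.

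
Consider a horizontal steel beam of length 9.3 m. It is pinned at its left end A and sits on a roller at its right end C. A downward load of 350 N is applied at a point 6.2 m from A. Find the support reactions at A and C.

A_x = 0, A_y = 116.7 N, C_y = 233.3 N

ΣM about A: C_y·9.3 − 350·6.2 = 0 → C_y = 2170/9.3 = 233.333 ≈ 233.3 N.
ΣF_y = 0: A_y + 233.333 − 350 = 0 → A_y = 116.7 N.
ΣF_x = 0: no horizontal applied forces, so A_x = 0.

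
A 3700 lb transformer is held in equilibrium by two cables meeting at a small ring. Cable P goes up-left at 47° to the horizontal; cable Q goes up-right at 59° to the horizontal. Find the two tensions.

ΣF_x = 0: −T_P·cos47° + T_Q·cos59° = 0 → T_Q = 1.32417·T_P.
ΣF_y = 0: T_P·sin47° + T_Q·sin59° = 3700.
Substitute: T_P·(0.731354 + 1.32417·0.857167) = 3700 → T_P = 1982.44 ≈ 1982 lb.
Then T_Q = 1.32417 × 1982.44 = 2625 lb.

T_P = 1982 lb, T_Q = 2625 lb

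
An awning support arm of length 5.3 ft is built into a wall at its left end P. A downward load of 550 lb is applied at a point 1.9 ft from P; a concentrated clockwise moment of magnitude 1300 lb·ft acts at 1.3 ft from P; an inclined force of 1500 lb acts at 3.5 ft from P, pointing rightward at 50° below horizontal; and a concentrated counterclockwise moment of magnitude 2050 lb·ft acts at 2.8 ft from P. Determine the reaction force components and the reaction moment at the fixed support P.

ΣF_x = 0: P_x + 1500·cos50° = 0 → P_x = -964.2 lb.
ΣF_y = 0: P_y − 550 − 1500·sin50° = 0 → P_y = 1699 lb.
ΣM about P: M_P − 550·1.9 − 1300 − 1500·sin50°·3.5 + 2050 = 0 → M_P = 4317 lb·ft.

P_x = -964.2 lb, P_y = 1699 lb, M_P = 4317 lb·ft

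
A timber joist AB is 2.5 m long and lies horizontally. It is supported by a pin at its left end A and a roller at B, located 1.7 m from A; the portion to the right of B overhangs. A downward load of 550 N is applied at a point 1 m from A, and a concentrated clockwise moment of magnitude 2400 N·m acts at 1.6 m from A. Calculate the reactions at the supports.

A_x = 0, A_y = -1185 N, B_y = 1735 N

Taking moments about A: B_y·1.7 − 550·1 − 2400 = 0 → B_y = 2950/1.7 = 1735.29 ≈ 1735 N.
ΣF_y = 0: A_y + 1735.29 − 550 = 0 → A_y = -1185 N.
ΣF_x = 0: no horizontal applied forces, so A_x = 0.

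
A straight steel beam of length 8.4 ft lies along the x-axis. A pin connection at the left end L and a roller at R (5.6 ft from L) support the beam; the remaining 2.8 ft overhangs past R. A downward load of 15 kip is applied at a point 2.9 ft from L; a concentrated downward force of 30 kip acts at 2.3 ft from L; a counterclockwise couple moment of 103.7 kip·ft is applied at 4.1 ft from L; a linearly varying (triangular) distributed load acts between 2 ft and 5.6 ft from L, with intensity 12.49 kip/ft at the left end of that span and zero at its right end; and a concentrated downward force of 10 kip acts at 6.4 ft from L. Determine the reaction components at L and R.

L_x = 0, L_y = 51.64 kip, R_y = 25.85 kip

Resultant of the triangular load: ½ × 12.49 × 3.6 = 22.482 kip, acting at 3.2 ft from L (one-third of the span from the peak).
ΣM about L: R_y·5.6 − 15·2.9 − 30·2.3 + 103.7 − (½·12.49·3.6)·3.2 − 10·6.4 = 0 → R_y = 144.7424/5.6 = 25.8469 ≈ 25.85 kip.
ΣF_y = 0: L_y + 25.8469 − 15 − 30 − ½·12.49·3.6 − 10 = 0 → L_y = 51.64 kip.
ΣF_x = 0: no horizontal applied forces, so L_x = 0.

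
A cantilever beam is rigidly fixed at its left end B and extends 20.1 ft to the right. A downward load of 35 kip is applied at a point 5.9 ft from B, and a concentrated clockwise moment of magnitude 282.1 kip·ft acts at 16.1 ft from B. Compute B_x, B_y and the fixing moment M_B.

B_x = 0, B_y = 35.00 kip, M_B = 488.6 kip·ft

ΣF_x = 0: B_x = 0.
ΣF_y = 0: B_y − 35 = 0 → B_y = 35.00 kip.
ΣM about B: M_B − 35·5.9 − 282.1 = 0 → M_B = 488.6 kip·ft.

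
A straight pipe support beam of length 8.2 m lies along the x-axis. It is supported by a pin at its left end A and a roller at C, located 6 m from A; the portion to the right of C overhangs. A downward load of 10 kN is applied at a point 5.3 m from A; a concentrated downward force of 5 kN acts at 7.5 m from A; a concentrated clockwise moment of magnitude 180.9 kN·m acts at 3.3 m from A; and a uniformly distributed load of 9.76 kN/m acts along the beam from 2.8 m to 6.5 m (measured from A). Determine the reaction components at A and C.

A_x = 0, A_y = -22.11 kN, C_y = 73.22 kN

Resultant of the distributed load: 9.76 × 3.7 = 36.112 kN at 4.65 m from A.
ΣM about A: C_y·6 − 10·5.3 − 5·7.5 − 180.9 − (9.76·3.7)·4.65 = 0 → C_y = 439.3208/6 = 73.2201 ≈ 73.22 kN.
ΣF_y = 0: A_y + 73.2201 − 10 − 5 − 9.76·3.7 = 0 → A_y = -22.11 kN.
ΣF_x = 0: no horizontal applied forces, so A_x = 0.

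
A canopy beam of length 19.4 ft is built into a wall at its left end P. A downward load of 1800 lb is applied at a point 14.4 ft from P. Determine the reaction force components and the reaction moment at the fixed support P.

ΣF_x = 0: P_x = 0.
ΣF_y = 0: P_y − 1800 = 0 → P_y = 1800 lb.
ΣM about P: M_P − 1800·14.4 = 0 → M_P = 25920 lb·ft.

P_x = 0, P_y = 1800 lb, M_P = 25920 lb·ft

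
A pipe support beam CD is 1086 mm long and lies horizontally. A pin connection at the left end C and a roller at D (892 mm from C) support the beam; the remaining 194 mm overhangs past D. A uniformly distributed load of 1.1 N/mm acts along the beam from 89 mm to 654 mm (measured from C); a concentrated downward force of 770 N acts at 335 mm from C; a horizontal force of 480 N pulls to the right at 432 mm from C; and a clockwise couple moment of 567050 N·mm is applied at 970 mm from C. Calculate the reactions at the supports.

C_x = -480.0 N, C_y = 207.8 N, D_y = 1184 N

Resultant of the distributed load: 1.1 × 565 = 621.5 N at 371.5 mm from C.
ΣM about C: D_y·892 − (1.1·565)·371.5 − 770·335 − 567050 = 0 → D_y = 1055887.25/892 = 1183.73 ≈ 1184 N.
ΣF_y = 0: C_y + 1183.73 − 1.1·565 − 770 = 0 → C_y = 207.8 N.
ΣF_x = 0: C_x + 480 = 0 → C_x = -480.0 N.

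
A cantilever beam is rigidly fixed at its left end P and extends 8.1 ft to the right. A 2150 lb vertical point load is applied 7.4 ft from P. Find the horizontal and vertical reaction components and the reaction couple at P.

ΣF_x = 0: P_x = 0.
ΣF_y = 0: P_y − 2150 = 0 → P_y = 2150 lb.
ΣM about P: M_P − 2150·7.4 = 0 → M_P = 15910 lb·ft.

P_x = 0, P_y = 2150 lb, M_P = 15910 lb·ft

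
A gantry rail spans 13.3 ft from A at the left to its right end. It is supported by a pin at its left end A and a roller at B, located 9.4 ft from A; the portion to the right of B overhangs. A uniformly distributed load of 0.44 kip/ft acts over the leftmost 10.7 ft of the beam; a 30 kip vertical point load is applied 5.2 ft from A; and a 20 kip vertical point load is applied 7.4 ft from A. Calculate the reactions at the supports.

Resultant of the distributed load: 0.44 × 10.7 = 4.708 kip at 5.35 ft from A.
Taking moments about A: B_y·9.4 − (0.44·10.7)·5.35 − 30·5.2 − 20·7.4 = 0 → B_y = 329.1878/9.4 = 35.02 kip.
ΣF_y = 0: A_y + 35.02 − 0.44·10.7 − 30 − 20 = 0 → A_y = 19.69 kip.
ΣF_x = 0: no horizontal applied forces, so A_x = 0.

A_x = 0, A_y = 19.69 kip, B_y = 35.02 kip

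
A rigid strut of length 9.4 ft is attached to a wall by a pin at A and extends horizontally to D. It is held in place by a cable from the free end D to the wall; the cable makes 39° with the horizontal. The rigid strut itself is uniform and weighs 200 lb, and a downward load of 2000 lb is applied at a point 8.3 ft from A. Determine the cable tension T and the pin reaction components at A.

ΣM about A: T·sin39°·9.4 − 200·4.7 − 2000·8.3 = 0 → T = 17540/(9.4·0.62932) = 2965.04 ≈ 2965 lb.
ΣF_x = 0: A_x − T·cos39° = 0 → A_x = 2965.04 × 0.777146 = 2304 lb.
ΣF_y = 0: A_y + T·sin39° − 200 − 2000 = 0 → A_y = 2200 − 2965.04 × 0.62932 = 334.0 lb.

T = 2965 lb, A_x = 2304 lb, A_y = 334.0 lb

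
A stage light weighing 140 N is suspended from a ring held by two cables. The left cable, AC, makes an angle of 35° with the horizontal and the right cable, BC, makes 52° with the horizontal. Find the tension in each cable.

ΣF_x = 0: −T_AC·cos35° + T_BC·cos52° = 0 → T_BC = 1.33052·T_AC.
ΣF_y = 0: T_AC·sin35° + T_BC·sin52° = 140.
Substitute: T_AC·(0.573576 + 1.33052·0.788011) = 140 → T_AC = 86.311 ≈ 86.31 N.
Then T_BC = 1.33052 × 86.311 = 114.8 N.

T_AC = 86.31 N, T_BC = 114.8 N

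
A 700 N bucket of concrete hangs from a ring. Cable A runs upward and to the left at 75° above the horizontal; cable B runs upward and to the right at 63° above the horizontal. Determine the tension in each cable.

ΣF_x = 0: −T_A·cos75° + T_B·cos63° = 0 → T_B = 0.570098·T_A.
ΣF_y = 0: T_A·sin75° + T_B·sin63° = 700.
Substitute: T_A·(0.965926 + 0.570098·0.891007) = 700 → T_A = 474.935 ≈ 474.9 N.
Then T_B = 0.570098 × 474.935 = 270.8 N.

T_A = 474.9 N, T_B = 270.8 N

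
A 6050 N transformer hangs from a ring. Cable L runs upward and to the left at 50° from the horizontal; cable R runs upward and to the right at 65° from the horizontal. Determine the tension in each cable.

T_L = 2821 N, T_R = 4291 N

ΣF_x = 0: −T_L·cos50° + T_R·cos65° = 0 → T_R = 1.52097·T_L.
ΣF_y = 0: T_L·sin50° + T_R·sin65° = 6050.
Substitute: T_L·(0.766044 + 1.52097·0.906308) = 6050 → T_L = 2821.16 ≈ 2821 N.
Then T_R = 1.52097 × 2821.16 = 4291 N.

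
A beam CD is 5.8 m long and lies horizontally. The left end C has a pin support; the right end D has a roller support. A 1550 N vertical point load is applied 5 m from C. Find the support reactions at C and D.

C_x = 0, C_y = 213.8 N, D_y = 1336 N

Moments about C: D_y·5.8 − 1550·5 = 0 → D_y = 7750/5.8 = 1336.21 ≈ 1336 N.
ΣF_y = 0: C_y + 1336.21 − 1550 = 0 → C_y = 213.8 N.
ΣF_x = 0: no horizontal applied forces, so C_x = 0.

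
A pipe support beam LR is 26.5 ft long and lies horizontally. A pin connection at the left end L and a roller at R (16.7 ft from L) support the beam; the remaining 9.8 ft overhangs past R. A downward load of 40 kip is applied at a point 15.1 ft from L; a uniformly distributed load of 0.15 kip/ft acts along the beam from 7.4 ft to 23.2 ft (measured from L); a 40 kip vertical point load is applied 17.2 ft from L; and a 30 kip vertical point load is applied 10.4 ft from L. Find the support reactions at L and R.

Resultant of the distributed load: 0.15 × 15.8 = 2.37 kip at 15.3 ft from L.
ΣM about L: R_y·16.7 − 40·15.1 − (0.15·15.8)·15.3 − 40·17.2 − 30·10.4 = 0 → R_y = 1640.261/16.7 = 98.2192 ≈ 98.22 kip.
ΣF_y = 0: L_y + 98.2192 − 40 − 0.15·15.8 − 40 − 30 = 0 → L_y = 14.15 kip.
ΣF_x = 0: no horizontal applied forces, so L_x = 0.

L_x = 0, L_y = 14.15 kip, R_y = 98.22 kip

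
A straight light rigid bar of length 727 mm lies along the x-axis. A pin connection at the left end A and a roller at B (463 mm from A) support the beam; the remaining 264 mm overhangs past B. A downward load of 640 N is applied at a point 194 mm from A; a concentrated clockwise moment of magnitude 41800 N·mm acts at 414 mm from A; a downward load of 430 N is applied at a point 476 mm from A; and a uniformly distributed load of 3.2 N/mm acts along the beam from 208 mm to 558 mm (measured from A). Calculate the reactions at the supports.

Resultant of the distributed load: 3.2 × 350 = 1120 N at 383 mm from A.
Moments about A: B_y·463 − 640·194 − 41800 − 430·476 − (3.2·350)·383 = 0 → B_y = 799600/463 = 1727 N.
ΣF_y = 0: A_y + 1727 − 640 − 430 − 3.2·350 = 0 → A_y = 463.0 N.
ΣF_x = 0: no horizontal applied forces, so A_x = 0.

A_x = 0, A_y = 463.0 N, B_y = 1727 N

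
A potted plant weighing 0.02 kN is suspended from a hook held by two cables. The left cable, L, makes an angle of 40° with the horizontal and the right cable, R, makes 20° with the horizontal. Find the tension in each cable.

ΣF_x = 0: −T_L·cos40° + T_R·cos20° = 0 → T_R = 0.815207·T_L.
ΣF_y = 0: T_L·sin40° + T_R·sin20° = 0.02.
Substitute: T_L·(0.642788 + 0.815207·0.34202) = 0.02 → T_L = 0.0217013 ≈ 0.02170 kN.
Then T_R = 0.815207 × 0.0217013 = 0.01769 kN.

T_L = 0.02170 kN, T_R = 0.01769 kN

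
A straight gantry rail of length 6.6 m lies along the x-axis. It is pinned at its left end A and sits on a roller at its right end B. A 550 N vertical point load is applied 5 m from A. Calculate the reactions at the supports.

Moments about A: B_y·6.6 − 550·5 = 0 → B_y = 2750/6.6 = 416.667 ≈ 416.7 N.
ΣF_y = 0: A_y + 416.667 − 550 = 0 → A_y = 133.3 N.
ΣF_x = 0: no horizontal applied forces, so A_x = 0.

A_x = 0, A_y = 133.3 N, B_y = 416.7 N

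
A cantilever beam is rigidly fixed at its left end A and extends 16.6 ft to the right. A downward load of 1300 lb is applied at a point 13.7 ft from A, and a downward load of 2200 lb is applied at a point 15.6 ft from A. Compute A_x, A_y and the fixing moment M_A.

ΣF_x = 0: A_x = 0.
ΣF_y = 0: A_y − 1300 − 2200 = 0 → A_y = 3500 lb.
ΣM about A: M_A − 1300·13.7 − 2200·15.6 = 0 → M_A = 52130 lb·ft.

A_x = 0, A_y = 3500 lb, M_A = 52130 lb·ft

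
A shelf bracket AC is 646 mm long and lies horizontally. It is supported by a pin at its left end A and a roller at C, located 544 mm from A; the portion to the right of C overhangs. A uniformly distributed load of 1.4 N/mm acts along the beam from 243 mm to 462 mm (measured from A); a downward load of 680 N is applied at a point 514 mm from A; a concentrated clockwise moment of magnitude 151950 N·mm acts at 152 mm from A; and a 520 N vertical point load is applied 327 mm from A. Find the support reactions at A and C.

A_x = 0, A_y = 73.54 N, C_y = 1433 N

Resultant of the distributed load: 1.4 × 219 = 306.6 N at 352.5 mm from A.
Taking moments about A: C_y·544 − (1.4·219)·352.5 − 680·514 − 151950 − 520·327 = 0 → C_y = 779586.5/544 = 1433.06 ≈ 1433 N.
ΣF_y = 0: A_y + 1433.06 − 1.4·219 − 680 − 520 = 0 → A_y = 73.54 N.
ΣF_x = 0: no horizontal applied forces, so A_x = 0.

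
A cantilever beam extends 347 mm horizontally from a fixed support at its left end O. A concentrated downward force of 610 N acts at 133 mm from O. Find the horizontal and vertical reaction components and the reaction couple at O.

ΣF_x = 0: O_x = 0.
ΣF_y = 0: O_y − 610 = 0 → O_y = 610.0 N.
ΣM about O: M_O − 610·133 = 0 → M_O = 81130 N·mm.

O_x = 0, O_y = 610.0 N, M_O = 81130 N·mm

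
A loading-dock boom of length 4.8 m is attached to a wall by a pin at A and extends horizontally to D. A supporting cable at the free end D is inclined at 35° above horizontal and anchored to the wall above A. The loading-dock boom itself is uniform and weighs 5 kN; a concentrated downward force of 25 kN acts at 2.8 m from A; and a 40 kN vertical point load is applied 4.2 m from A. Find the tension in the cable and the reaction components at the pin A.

ΣM about A: T·sin35°·4.8 − 5·2.4 − 25·2.8 − 40·4.2 = 0 → T = 250/(4.8·0.573576) = 90.8046 ≈ 90.80 kN.
ΣF_x = 0: A_x − T·cos35° = 0 → A_x = 90.8046 × 0.819152 = 74.38 kN.
ΣF_y = 0: A_y + T·sin35° − 5 − 25 − 40 = 0 → A_y = 70 − 90.8046 × 0.573576 = 17.92 kN.

T = 90.80 kN, A_x = 74.38 kN, A_y = 17.92 kN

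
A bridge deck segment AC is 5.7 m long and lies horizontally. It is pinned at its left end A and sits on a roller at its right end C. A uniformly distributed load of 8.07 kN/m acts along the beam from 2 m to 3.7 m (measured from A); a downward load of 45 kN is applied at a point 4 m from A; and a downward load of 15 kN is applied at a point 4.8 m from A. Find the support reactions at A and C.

A_x = 0, A_y = 22.65 kN, C_y = 51.07 kN

Resultant of the distributed load: 8.07 × 1.7 = 13.719 kN at 2.85 m from A.
Taking moments about A: C_y·5.7 − (8.07·1.7)·2.85 − 45·4 − 15·4.8 = 0 → C_y = 291.09915/5.7 = 51.07 kN.
ΣF_y = 0: A_y + 51.07 − 8.07·1.7 − 45 − 15 = 0 → A_y = 22.65 kN.
ΣF_x = 0: no horizontal applied forces, so A_x = 0.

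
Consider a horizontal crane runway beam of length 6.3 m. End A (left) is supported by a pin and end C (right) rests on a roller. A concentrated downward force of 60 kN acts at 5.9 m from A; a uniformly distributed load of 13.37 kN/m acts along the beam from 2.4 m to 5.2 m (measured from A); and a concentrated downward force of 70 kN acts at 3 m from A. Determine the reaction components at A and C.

A_x = 0, A_y = 55.33 kN, C_y = 112.1 kN

Resultant of the distributed load: 13.37 × 2.8 = 37.436 kN at 3.8 m from A.
ΣM about A: C_y·6.3 − 60·5.9 − (13.37·2.8)·3.8 − 70·3 = 0 → C_y = 706.2568/6.3 = 112.104 ≈ 112.1 kN.
ΣF_y = 0: A_y + 112.104 − 60 − 13.37·2.8 − 70 = 0 → A_y = 55.33 kN.
ΣF_x = 0: no horizontal applied forces, so A_x = 0.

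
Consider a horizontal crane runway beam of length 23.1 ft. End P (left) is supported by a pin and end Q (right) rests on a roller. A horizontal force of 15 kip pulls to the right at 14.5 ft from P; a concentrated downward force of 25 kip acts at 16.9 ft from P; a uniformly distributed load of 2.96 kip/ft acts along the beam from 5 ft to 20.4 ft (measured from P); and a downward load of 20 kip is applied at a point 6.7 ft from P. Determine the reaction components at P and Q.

P_x = -15.00 kip, P_y = 41.43 kip, Q_y = 49.15 kip

Resultant of the distributed load: 2.96 × 15.4 = 45.584 kip at 12.7 ft from P.
Moments about P: Q_y·23.1 − 25·16.9 − (2.96·15.4)·12.7 − 20·6.7 = 0 → Q_y = 1135.4168/23.1 = 49.1522 ≈ 49.15 kip.
ΣF_y = 0: P_y + 49.1522 − 25 − 2.96·15.4 − 20 = 0 → P_y = 41.43 kip.
ΣF_x = 0: P_x + 15 = 0 → P_x = -15.00 kip.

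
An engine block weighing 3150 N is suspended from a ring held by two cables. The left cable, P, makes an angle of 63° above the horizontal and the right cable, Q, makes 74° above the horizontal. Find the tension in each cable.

ΣF_x = 0: −T_P·cos63° + T_Q·cos74° = 0 → T_Q = 1.64706·T_P.
ΣF_y = 0: T_P·sin63° + T_Q·sin74° = 3150.
Substitute: T_P·(0.891007 + 1.64706·0.961262) = 3150 → T_P = 1273.11 ≈ 1273 N.
Then T_Q = 1.64706 × 1273.11 = 2097 N.

T_P = 1273 N, T_Q = 2097 N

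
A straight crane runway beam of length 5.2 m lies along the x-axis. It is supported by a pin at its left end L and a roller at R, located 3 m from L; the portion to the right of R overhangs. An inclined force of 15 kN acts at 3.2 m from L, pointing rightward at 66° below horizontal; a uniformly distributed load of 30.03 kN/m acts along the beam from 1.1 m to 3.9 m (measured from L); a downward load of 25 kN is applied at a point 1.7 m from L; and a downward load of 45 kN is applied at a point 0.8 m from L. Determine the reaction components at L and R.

L_x = -6.101 kN, L_y = 56.93 kN, R_y = 110.9 kN

Resultant of the distributed load: 30.03 × 2.8 = 84.084 kN at 2.5 m from L.
ΣM about L: R_y·3 − 15·sin66°·3.2 − (30.03·2.8)·2.5 − 25·1.7 − 45·0.8 = 0 → R_y = 332.56/3 = 110.853 ≈ 110.9 kN.
ΣF_y = 0: L_y + 110.853 − 15·sin66° − 30.03·2.8 − 25 − 45 = 0 → L_y = 56.93 kN.
ΣF_x = 0: L_x + 15·cos66° = 0 → L_x = -6.101 kN.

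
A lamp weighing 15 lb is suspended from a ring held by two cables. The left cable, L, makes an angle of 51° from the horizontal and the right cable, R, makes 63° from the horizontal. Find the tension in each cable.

ΣF_x = 0: −T_L·cos51° + T_R·cos63° = 0 → T_R = 1.3862·T_L.
ΣF_y = 0: T_L·sin51° + T_R·sin63° = 15.
Substitute: T_L·(0.777146 + 1.3862·0.891007) = 15 → T_L = 7.45431 ≈ 7.454 lb.
Then T_R = 1.3862 × 7.45431 = 10.33 lb.

T_L = 7.454 lb, T_R = 10.33 lb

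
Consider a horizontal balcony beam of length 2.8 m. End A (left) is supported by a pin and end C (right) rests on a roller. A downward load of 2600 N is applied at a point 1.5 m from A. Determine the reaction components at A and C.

ΣM about A: C_y·2.8 − 2600·1.5 = 0 → C_y = 3900/2.8 = 1392.86 ≈ 1393 N.
ΣF_y = 0: A_y + 1392.86 − 2600 = 0 → A_y = 1207 N.
ΣF_x = 0: no horizontal applied forces, so A_x = 0.

A_x = 0, A_y = 1207 N, C_y = 1393 N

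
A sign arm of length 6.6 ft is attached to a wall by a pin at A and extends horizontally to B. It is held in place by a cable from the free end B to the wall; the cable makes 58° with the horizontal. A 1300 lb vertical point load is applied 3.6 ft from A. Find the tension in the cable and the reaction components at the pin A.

ΣM about A: T·sin58°·6.6 − 1300·3.6 = 0 → T = 4680/(6.6·0.848048) = 836.145 ≈ 836.1 lb.
ΣF_x = 0: A_x − T·cos58° = 0 → A_x = 836.145 × 0.529919 = 443.1 lb.
ΣF_y = 0: A_y + T·sin58° − 1300 = 0 → A_y = 1300 − 836.145 × 0.848048 = 590.9 lb.

T = 836.1 lb, A_x = 443.1 lb, A_y = 590.9 lb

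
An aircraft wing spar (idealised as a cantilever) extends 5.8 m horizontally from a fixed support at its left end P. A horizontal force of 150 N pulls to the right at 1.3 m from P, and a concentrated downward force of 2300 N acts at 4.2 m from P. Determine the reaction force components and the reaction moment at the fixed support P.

P_x = -150.0 N, P_y = 2300 N, M_P = 9660 N·m

ΣF_x = 0: P_x + 150 = 0 → P_x = -150.0 N.
ΣF_y = 0: P_y − 2300 = 0 → P_y = 2300 N.
ΣM about P: M_P − 2300·4.2 = 0 → M_P = 9660 N·m.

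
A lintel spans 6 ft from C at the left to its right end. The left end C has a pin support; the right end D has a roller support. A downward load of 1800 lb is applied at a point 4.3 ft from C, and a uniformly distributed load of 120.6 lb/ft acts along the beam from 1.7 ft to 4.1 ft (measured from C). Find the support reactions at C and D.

C_x = 0, C_y = 659.5 lb, D_y = 1430 lb

Resultant of the distributed load: 120.6 × 2.4 = 289.44 lb at 2.9 ft from C.
Moments about C: D_y·6 − 1800·4.3 − (120.6·2.4)·2.9 = 0 → D_y = 8579.376/6 = 1429.9 ≈ 1430 lb.
ΣF_y = 0: C_y + 1429.9 − 1800 − 120.6·2.4 = 0 → C_y = 659.5 lb.
ΣF_x = 0: no horizontal applied forces, so C_x = 0.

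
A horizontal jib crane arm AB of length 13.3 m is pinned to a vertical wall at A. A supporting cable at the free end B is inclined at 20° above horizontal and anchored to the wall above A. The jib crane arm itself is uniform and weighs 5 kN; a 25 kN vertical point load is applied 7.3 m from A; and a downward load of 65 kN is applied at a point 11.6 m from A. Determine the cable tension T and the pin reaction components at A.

T = 213.2 kN, A_x = 200.3 kN, A_y = 22.09 kN

ΣM about A: T·sin20°·13.3 − 5·6.65 − 25·7.3 − 65·11.6 = 0 → T = 969.75/(13.3·0.34202) = 213.185 ≈ 213.2 kN.
ΣF_x = 0: A_x − T·cos20° = 0 → A_x = 213.185 × 0.939693 = 200.3 kN.
ΣF_y = 0: A_y + T·sin20° − 5 − 25 − 65 = 0 → A_y = 95 − 213.185 × 0.34202 = 22.09 kN.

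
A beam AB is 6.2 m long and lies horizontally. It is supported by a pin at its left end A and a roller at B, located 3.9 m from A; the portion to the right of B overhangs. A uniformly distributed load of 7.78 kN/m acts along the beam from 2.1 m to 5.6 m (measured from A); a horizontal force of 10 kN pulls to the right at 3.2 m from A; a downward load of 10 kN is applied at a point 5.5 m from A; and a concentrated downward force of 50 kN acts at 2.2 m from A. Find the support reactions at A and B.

Resultant of the distributed load: 7.78 × 3.5 = 27.23 kN at 3.85 m from A.
ΣM about A: B_y·3.9 − (7.78·3.5)·3.85 − 10·5.5 − 50·2.2 = 0 → B_y = 269.8355/3.9 = 69.1886 ≈ 69.19 kN.
ΣF_y = 0: A_y + 69.1886 − 7.78·3.5 − 10 − 50 = 0 → A_y = 18.04 kN.
ΣF_x = 0: A_x + 10 = 0 → A_x = -10.00 kN.

A_x = -10.00 kN, A_y = 18.04 kN, B_y = 69.19 kN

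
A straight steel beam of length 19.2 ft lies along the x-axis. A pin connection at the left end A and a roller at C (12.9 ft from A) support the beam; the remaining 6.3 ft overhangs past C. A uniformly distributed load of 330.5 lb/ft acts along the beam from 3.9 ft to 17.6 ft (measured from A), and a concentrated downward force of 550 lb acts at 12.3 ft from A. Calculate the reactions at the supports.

Resultant of the distributed load: 330.5 × 13.7 = 4527.85 lb at 10.75 ft from A.
Taking moments about A: C_y·12.9 − (330.5·13.7)·10.75 − 550·12.3 = 0 → C_y = 55439.3875/12.9 = 4297.63 ≈ 4298 lb.
ΣF_y = 0: A_y + 4297.63 − 330.5·13.7 − 550 = 0 → A_y = 780.2 lb.
ΣF_x = 0: no horizontal applied forces, so A_x = 0.

A_x = 0, A_y = 780.2 lb, C_y = 4298 lb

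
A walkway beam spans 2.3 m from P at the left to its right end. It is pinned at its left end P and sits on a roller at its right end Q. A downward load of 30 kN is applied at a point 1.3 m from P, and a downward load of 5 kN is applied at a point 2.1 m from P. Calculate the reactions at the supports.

P_x = 0, P_y = 13.48 kN, Q_y = 21.52 kN

Taking moments about P: Q_y·2.3 − 30·1.3 − 5·2.1 = 0 → Q_y = 49.5/2.3 = 21.5217 ≈ 21.52 kN.
ΣF_y = 0: P_y + 21.5217 − 30 − 5 = 0 → P_y = 13.48 kN.
ΣF_x = 0: no horizontal applied forces, so P_x = 0.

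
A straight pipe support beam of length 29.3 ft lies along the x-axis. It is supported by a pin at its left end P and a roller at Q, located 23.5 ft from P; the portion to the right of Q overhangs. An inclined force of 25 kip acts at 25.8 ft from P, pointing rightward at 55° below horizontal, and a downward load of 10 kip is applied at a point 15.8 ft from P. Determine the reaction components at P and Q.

Moments about P: Q_y·23.5 − 25·sin55°·25.8 − 10·15.8 = 0 → Q_y = 686.353/23.5 = 29.2065 ≈ 29.21 kip.
ΣF_y = 0: P_y + 29.2065 − 25·sin55° − 10 = 0 → P_y = 1.272 kip.
ΣF_x = 0: P_x + 25·cos55° = 0 → P_x = -14.34 kip.

P_x = -14.34 kip, P_y = 1.272 kip, Q_y = 29.21 kip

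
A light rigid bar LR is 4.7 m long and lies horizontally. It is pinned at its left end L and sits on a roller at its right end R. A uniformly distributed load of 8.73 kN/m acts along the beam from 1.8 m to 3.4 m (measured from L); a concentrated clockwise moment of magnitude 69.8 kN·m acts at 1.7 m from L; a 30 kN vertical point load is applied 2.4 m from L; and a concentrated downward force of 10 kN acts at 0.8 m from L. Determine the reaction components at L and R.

Resultant of the distributed load: 8.73 × 1.6 = 13.968 kN at 2.6 m from L.
ΣM about L: R_y·4.7 − (8.73·1.6)·2.6 − 69.8 − 30·2.4 − 10·0.8 = 0 → R_y = 186.1168/4.7 = 39.5993 ≈ 39.60 kN.
ΣF_y = 0: L_y + 39.5993 − 8.73·1.6 − 30 − 10 = 0 → L_y = 14.37 kN.
ΣF_x = 0: no horizontal applied forces, so L_x = 0.

L_x = 0, L_y = 14.37 kN, R_y = 39.60 kN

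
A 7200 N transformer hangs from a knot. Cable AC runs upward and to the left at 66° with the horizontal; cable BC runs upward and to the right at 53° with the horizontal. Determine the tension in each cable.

ΣF_x = 0: −T_AC·cos66° + T_BC·cos53° = 0 → T_BC = 0.67585·T_AC.
ΣF_y = 0: T_AC·sin66° + T_BC·sin53° = 7200.
Substitute: T_AC·(0.913545 + 0.67585·0.798636) = 7200 → T_AC = 4954.23 ≈ 4954 N.
Then T_BC = 0.67585 × 4954.23 = 3348 N.

T_AC = 4954 N, T_BC = 3348 N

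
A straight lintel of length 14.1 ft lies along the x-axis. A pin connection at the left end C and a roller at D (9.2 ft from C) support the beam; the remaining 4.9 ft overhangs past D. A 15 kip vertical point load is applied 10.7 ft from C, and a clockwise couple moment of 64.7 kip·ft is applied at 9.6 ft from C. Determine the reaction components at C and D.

C_x = 0, C_y = -9.478 kip, D_y = 24.48 kip

Moments about C: D_y·9.2 − 15·10.7 − 64.7 = 0 → D_y = 225.2/9.2 = 24.4783 ≈ 24.48 kip.
ΣF_y = 0: C_y + 24.4783 − 15 = 0 → C_y = -9.478 kip.
ΣF_x = 0: no horizontal applied forces, so C_x = 0.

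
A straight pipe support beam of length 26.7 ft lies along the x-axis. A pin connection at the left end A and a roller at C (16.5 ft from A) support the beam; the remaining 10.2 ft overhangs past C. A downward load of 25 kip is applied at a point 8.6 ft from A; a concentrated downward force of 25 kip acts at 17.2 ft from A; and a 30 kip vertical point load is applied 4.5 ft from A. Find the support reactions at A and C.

ΣM about A: C_y·16.5 − 25·8.6 − 25·17.2 − 30·4.5 = 0 → C_y = 780/16.5 = 47.2727 ≈ 47.27 kip.
ΣF_y = 0: A_y + 47.2727 − 25 − 25 − 30 = 0 → A_y = 32.73 kip.
ΣF_x = 0: no horizontal applied forces, so A_x = 0.

A_x = 0, A_y = 32.73 kip, C_y = 47.27 kip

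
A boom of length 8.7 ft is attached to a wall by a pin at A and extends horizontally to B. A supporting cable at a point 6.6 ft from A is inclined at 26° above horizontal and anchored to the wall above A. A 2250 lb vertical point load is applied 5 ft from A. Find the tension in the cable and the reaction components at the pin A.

ΣM about A: T·sin26°·6.6 − 2250·5 = 0 → T = 11250/(6.6·0.438371) = 3888.36 ≈ 3888 lb.
ΣF_x = 0: A_x − T·cos26° = 0 → A_x = 3888.36 × 0.898794 = 3495 lb.
ΣF_y = 0: A_y + T·sin26° − 2250 = 0 → A_y = 2250 − 3888.36 × 0.438371 = 545.5 lb.

T = 3888 lb, A_x = 3495 lb, A_y = 545.5 lb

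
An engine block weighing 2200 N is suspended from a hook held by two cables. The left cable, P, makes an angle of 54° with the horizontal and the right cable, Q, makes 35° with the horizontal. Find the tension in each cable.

T_P = 1802 N, T_Q = 1293 N

ΣF_x = 0: −T_P·cos54° + T_Q·cos35° = 0 → T_Q = 0.717553·T_P.
ΣF_y = 0: T_P·sin54° + T_Q·sin35° = 2200.
Substitute: T_P·(0.809017 + 0.717553·0.573576) = 2200 → T_P = 1802.41 ≈ 1802 N.
Then T_Q = 0.717553 × 1802.41 = 1293 N.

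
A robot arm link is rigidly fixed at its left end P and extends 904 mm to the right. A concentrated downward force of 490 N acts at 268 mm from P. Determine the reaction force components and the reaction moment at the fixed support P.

P_x = 0, P_y = 490.0 N, M_P = 131300 N·mm

ΣF_x = 0: P_x = 0.
ΣF_y = 0: P_y − 490 = 0 → P_y = 490.0 N.
ΣM about P: M_P − 490·268 = 0 → M_P = 131300 N·mm.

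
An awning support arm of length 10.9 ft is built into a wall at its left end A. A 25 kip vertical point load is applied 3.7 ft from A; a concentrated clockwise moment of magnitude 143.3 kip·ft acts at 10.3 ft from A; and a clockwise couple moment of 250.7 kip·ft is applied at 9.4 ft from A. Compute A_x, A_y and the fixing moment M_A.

A_x = 0, A_y = 25.00 kip, M_A = 486.5 kip·ft

ΣF_x = 0: A_x = 0.
ΣF_y = 0: A_y − 25 = 0 → A_y = 25.00 kip.
ΣM about A: M_A − 25·3.7 − 143.3 − 250.7 = 0 → M_A = 486.5 kip·ft.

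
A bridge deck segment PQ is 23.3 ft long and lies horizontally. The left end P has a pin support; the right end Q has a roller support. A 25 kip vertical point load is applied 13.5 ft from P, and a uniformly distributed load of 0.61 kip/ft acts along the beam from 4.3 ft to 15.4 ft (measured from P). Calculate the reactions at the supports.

P_x = 0, P_y = 14.42 kip, Q_y = 17.35 kip

Resultant of the distributed load: 0.61 × 11.1 = 6.771 kip at 9.85 ft from P.
ΣM about P: Q_y·23.3 − 25·13.5 − (0.61·11.1)·9.85 = 0 → Q_y = 404.19435/23.3 = 17.3474 ≈ 17.35 kip.
ΣF_y = 0: P_y + 17.3474 − 25 − 0.61·11.1 = 0 → P_y = 14.42 kip.
ΣF_x = 0: no horizontal applied forces, so P_x = 0.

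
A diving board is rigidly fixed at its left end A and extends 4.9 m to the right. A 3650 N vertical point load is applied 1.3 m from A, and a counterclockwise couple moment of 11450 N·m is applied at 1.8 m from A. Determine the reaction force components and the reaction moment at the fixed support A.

A_x = 0, A_y = 3650 N, M_A = -6705 N·m

ΣF_x = 0: A_x = 0.
ΣF_y = 0: A_y − 3650 = 0 → A_y = 3650 N.
ΣM about A: M_A − 3650·1.3 + 11450 = 0 → M_A = -6705 N·m.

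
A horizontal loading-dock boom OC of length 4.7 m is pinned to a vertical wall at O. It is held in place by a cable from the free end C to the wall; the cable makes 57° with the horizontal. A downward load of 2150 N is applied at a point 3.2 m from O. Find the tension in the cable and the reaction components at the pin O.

T = 1745 N, O_x = 950.6 N, O_y = 686.2 N

ΣM about O: T·sin57°·4.7 − 2150·3.2 = 0 → T = 6880/(4.7·0.838671) = 1745.42 ≈ 1745 N.
ΣF_x = 0: O_x − T·cos57° = 0 → O_x = 1745.42 × 0.544639 = 950.6 N.
ΣF_y = 0: O_y + T·sin57° − 2150 = 0 → O_y = 2150 − 1745.42 × 0.838671 = 686.2 N.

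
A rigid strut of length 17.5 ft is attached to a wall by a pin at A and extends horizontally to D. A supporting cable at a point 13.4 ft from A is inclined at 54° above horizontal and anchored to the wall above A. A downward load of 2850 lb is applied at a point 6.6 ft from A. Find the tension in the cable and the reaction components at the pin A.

ΣM about A: T·sin54°·13.4 − 2850·6.6 = 0 → T = 18810/(13.4·0.809017) = 1735.11 ≈ 1735 lb.
ΣF_x = 0: A_x − T·cos54° = 0 → A_x = 1735.11 × 0.587785 = 1020 lb.
ΣF_y = 0: A_y + T·sin54° − 2850 = 0 → A_y = 2850 − 1735.11 × 0.809017 = 1446 lb.

T = 1735 lb, A_x = 1020 lb, A_y = 1446 lb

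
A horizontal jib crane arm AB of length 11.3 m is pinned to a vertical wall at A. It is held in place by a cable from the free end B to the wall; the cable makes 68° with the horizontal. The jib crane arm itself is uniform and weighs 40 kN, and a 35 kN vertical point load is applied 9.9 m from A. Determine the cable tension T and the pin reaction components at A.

T = 54.64 kN, A_x = 20.47 kN, A_y = 24.34 kN

ΣM about A: T·sin68°·11.3 − 40·5.65 − 35·9.9 = 0 → T = 572.5/(11.3·0.927184) = 54.6426 ≈ 54.64 kN.
ΣF_x = 0: A_x − T·cos68° = 0 → A_x = 54.6426 × 0.374607 = 20.47 kN.
ΣF_y = 0: A_y + T·sin68° − 40 − 35 = 0 → A_y = 75 − 54.6426 × 0.927184 = 24.34 kN.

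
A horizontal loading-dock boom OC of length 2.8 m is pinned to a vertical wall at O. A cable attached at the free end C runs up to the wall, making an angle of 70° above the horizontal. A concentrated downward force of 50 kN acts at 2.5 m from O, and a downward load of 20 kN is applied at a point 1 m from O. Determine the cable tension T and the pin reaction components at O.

T = 55.11 kN, O_x = 18.85 kN, O_y = 18.21 kN

ΣM about O: T·sin70°·2.8 − 50·2.5 − 20·1 = 0 → T = 145/(2.8·0.939693) = 55.1092 ≈ 55.11 kN.
ΣF_x = 0: O_x − T·cos70° = 0 → O_x = 55.1092 × 0.34202 = 18.85 kN.
ΣF_y = 0: O_y + T·sin70° − 50 − 20 = 0 → O_y = 70 − 55.1092 × 0.939693 = 18.21 kN.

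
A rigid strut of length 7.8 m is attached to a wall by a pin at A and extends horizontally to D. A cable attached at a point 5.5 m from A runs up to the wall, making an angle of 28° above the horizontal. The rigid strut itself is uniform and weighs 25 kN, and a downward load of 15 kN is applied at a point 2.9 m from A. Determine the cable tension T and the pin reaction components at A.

T = 54.61 kN, A_x = 48.21 kN, A_y = 14.36 kN

ΣM about A: T·sin28°·5.5 − 25·3.9 − 15·2.9 = 0 → T = 141/(5.5·0.469472) = 54.6068 ≈ 54.61 kN.
ΣF_x = 0: A_x − T·cos28° = 0 → A_x = 54.6068 × 0.882948 = 48.21 kN.
ΣF_y = 0: A_y + T·sin28° − 25 − 15 = 0 → A_y = 40 − 54.6068 × 0.469472 = 14.36 kN.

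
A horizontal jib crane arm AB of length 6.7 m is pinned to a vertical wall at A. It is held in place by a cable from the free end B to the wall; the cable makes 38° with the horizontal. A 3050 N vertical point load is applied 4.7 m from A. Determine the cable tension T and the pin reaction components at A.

ΣM about A: T·sin38°·6.7 − 3050·4.7 = 0 → T = 14335/(6.7·0.615661) = 3475.21 ≈ 3475 N.
ΣF_x = 0: A_x − T·cos38° = 0 → A_x = 3475.21 × 0.788011 = 2739 N.
ΣF_y = 0: A_y + T·sin38° − 3050 = 0 → A_y = 3050 − 3475.21 × 0.615661 = 910.4 N.

T = 3475 N, A_x = 2739 N, A_y = 910.4 N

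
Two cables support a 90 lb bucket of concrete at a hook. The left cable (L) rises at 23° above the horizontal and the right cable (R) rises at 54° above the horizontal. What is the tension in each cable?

ΣF_x = 0: −T_L·cos23° + T_R·cos54° = 0 → T_R = 1.56606·T_L.
ΣF_y = 0: T_L·sin23° + T_R·sin54° = 90.
Substitute: T_L·(0.390731 + 1.56606·0.809017) = 90 → T_L = 54.2921 ≈ 54.29 lb.
Then T_R = 1.56606 × 54.2921 = 85.02 lb.

T_L = 54.29 lb, T_R = 85.02 lb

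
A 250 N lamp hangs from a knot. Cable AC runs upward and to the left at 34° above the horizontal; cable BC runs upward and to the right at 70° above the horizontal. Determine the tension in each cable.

T_AC = 88.12 N, T_BC = 213.6 N

ΣF_x = 0: −T_AC·cos34° + T_BC·cos70° = 0 → T_BC = 2.42394·T_AC.
ΣF_y = 0: T_AC·sin34° + T_BC·sin70° = 250.
Substitute: T_AC·(0.559193 + 2.42394·0.939693) = 250 → T_AC = 88.1227 ≈ 88.12 N.
Then T_BC = 2.42394 × 88.1227 = 213.6 N.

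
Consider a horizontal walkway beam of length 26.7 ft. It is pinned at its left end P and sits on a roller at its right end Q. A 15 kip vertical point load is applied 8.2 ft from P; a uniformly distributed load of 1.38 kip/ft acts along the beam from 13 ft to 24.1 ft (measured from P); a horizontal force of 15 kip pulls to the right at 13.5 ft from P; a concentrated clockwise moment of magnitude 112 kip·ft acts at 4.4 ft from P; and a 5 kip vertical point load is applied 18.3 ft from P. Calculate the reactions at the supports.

Resultant of the distributed load: 1.38 × 11.1 = 15.318 kip at 18.55 ft from P.
Taking moments about P: Q_y·26.7 − 15·8.2 − (1.38·11.1)·18.55 − 112 − 5·18.3 = 0 → Q_y = 610.6489/26.7 = 22.8707 ≈ 22.87 kip.
ΣF_y = 0: P_y + 22.8707 − 15 − 1.38·11.1 − 5 = 0 → P_y = 12.45 kip.
ΣF_x = 0: P_x + 15 = 0 → P_x = -15.00 kip.

P_x = -15.00 kip, P_y = 12.45 kip, Q_y = 22.87 kip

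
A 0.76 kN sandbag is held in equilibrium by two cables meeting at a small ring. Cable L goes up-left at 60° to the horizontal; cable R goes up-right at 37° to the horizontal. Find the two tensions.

ΣF_x = 0: −T_L·cos60° + T_R·cos37° = 0 → T_R = 0.626068·T_L.
ΣF_y = 0: T_L·sin60° + T_R·sin37° = 0.76.
Substitute: T_L·(0.866025 + 0.626068·0.601815) = 0.76 → T_L = 0.611521 ≈ 0.6115 kN.
Then T_R = 0.626068 × 0.611521 = 0.3829 kN.

T_L = 0.6115 kN, T_R = 0.3829 kN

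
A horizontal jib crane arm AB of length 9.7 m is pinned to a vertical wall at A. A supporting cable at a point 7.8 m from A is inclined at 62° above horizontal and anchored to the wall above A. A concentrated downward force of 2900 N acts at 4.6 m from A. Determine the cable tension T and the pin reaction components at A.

T = 1937 N, A_x = 909.4 N, A_y = 1190 N

ΣM about A: T·sin62°·7.8 − 2900·4.6 = 0 → T = 13340/(7.8·0.882948) = 1936.98 ≈ 1937 N.
ΣF_x = 0: A_x − T·cos62° = 0 → A_x = 1936.98 × 0.469472 = 909.4 N.
ΣF_y = 0: A_y + T·sin62° − 2900 = 0 → A_y = 2900 − 1936.98 × 0.882948 = 1190 N.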